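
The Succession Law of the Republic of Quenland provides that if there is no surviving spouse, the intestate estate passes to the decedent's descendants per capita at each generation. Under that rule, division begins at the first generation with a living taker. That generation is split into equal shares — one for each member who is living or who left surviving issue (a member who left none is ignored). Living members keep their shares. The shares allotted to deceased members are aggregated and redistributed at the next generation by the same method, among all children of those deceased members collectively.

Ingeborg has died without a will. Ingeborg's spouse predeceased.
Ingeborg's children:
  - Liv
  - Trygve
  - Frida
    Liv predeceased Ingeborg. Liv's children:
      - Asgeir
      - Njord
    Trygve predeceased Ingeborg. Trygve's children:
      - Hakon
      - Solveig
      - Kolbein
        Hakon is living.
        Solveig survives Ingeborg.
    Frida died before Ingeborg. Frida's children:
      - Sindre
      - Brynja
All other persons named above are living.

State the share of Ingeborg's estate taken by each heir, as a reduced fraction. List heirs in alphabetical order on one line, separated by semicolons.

There is no surviving spouse, so the entire estate passes to Ingeborg's descendants per capita at each generation.
No one at generation 1 (Liv, Trygve, Frida) is living; moving to the next generation.
At generation 2 (Asgeir, Njord, Hakon, Solveig, Kolbein, Sindre, Brynja) there are 7 shares of (1)/7 = 1/7 each.
Living: Asgeir, Njord, Hakon, Solveig, Kolbein, Sindre, and Brynja — each takes 1/7.

Asgeir 1/7; Brynja 1/7; Hakon 1/7; Kolbein 1/7; Njord 1/7; Sindre 1/7; Solveig 1/7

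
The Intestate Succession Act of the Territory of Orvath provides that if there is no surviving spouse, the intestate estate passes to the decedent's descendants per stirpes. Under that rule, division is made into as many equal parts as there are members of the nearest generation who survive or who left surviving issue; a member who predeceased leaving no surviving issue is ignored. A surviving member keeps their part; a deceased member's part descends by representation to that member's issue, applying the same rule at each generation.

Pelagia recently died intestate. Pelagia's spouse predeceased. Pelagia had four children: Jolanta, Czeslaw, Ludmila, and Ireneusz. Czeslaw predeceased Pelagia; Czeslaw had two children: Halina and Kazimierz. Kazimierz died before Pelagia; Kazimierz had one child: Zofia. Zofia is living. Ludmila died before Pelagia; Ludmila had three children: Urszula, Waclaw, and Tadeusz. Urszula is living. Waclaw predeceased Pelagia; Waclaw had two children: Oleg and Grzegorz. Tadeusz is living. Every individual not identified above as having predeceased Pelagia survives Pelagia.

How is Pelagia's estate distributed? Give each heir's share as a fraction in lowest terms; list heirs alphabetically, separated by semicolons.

Grzegorz 1/24; Halina 1/8; Ireneusz 1/4; Jolanta 1/4; Oleg 1/24; Tadeusz 1/12; Urszula 1/12; Zofia 1/8

There is no surviving spouse, so the entire estate passes to Pelagia's descendants per stirpes.
The estate is divided into 4 equal shares of 1/4 among Jolanta, Czeslaw, Ludmila, Ireneusz.
Jolanta is living and takes 1/4.
Czeslaw predeceased; the 1/4 allotted to Czeslaw's branch passes to Czeslaw's issue by representation.
The 1/4 is divided into 2 equal shares of 1/8 among Halina, Kazimierz.
Halina is living and takes 1/8.
Kazimierz predeceased; the 1/8 allotted to Kazimierz's branch passes to Kazimierz's issue by representation.
Zofia is the sole taker at this level and receives the full 1/8.
Ludmila predeceased; the 1/4 allotted to Ludmila's branch passes to Ludmila's issue by representation.
The 1/4 is divided into 3 equal shares of 1/12 among Urszula, Waclaw, Tadeusz.
Urszula is living and takes 1/12.
Waclaw predeceased; the 1/12 allotted to Waclaw's branch passes to Waclaw's issue by representation.
The 1/12 is divided into 2 equal shares of 1/24 among Oleg, Grzegorz.
Oleg is living and takes 1/24.
Grzegorz is living and takes 1/24.
Tadeusz is living and takes 1/12.
Ireneusz is living and takes 1/4.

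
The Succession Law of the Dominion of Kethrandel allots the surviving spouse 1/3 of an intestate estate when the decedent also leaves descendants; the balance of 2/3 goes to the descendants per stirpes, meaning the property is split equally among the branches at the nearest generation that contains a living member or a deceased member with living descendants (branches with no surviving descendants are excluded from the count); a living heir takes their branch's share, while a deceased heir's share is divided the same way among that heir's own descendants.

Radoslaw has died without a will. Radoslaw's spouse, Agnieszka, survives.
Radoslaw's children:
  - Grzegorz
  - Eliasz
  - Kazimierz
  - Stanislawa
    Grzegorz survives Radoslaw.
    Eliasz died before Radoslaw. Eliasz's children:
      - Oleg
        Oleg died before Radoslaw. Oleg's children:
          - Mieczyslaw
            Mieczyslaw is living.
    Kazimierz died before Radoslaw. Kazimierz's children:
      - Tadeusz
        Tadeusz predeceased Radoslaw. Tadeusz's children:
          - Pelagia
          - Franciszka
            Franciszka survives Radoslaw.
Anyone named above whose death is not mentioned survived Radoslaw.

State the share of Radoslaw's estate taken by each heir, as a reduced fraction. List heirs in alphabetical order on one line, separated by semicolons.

Agnieszka, as surviving spouse, takes 1/3.
The remaining 2/3 passes to Radoslaw's descendants per stirpes.
The 2/3 is divided into 4 equal shares of 1/6 among Grzegorz, Eliasz, Kazimierz, Stanislawa.
Grzegorz is living and takes 1/6.
Eliasz predeceased; the 1/6 allotted to Eliasz's branch passes to Eliasz's issue by representation.
Oleg's line is the sole branch at this level, so the full 1/6 passes to Oleg's issue by representation.
Mieczyslaw is the sole taker at this level and receives the full 1/6.
Kazimierz predeceased; the 1/6 allotted to Kazimierz's branch passes to Kazimierz's issue by representation.
Tadeusz's line is the sole branch at this level, so the full 1/6 passes to Tadeusz's issue by representation.
The 1/6 is divided into 2 equal shares of 1/12 among Pelagia, Franciszka.
Pelagia is living and takes 1/12.
Franciszka is living and takes 1/12.
Stanislawa is living and takes 1/6.

Agnieszka 1/3; Franciszka 1/12; Grzegorz 1/6; Mieczyslaw 1/6; Pelagia 1/12; Stanislawa 1/6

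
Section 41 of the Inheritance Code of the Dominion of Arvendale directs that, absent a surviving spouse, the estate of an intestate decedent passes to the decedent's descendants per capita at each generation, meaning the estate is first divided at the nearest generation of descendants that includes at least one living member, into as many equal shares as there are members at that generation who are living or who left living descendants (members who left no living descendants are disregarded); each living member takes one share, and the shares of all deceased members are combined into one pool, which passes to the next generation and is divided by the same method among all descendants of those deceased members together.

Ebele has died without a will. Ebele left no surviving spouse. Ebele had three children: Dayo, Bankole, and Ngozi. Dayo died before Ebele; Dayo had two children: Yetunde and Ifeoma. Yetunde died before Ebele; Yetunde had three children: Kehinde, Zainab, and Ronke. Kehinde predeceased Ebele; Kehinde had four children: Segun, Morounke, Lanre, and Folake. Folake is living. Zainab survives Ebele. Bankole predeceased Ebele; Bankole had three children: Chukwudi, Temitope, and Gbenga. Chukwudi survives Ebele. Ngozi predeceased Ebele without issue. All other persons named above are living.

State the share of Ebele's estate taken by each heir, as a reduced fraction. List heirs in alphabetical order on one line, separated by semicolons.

Chukwudi 1/5; Folake 1/60; Gbenga 1/5; Ifeoma 1/5; Lanre 1/60; Morounke 1/60; Ronke 1/15; Segun 1/60; Temitope 1/5; Zainab 1/15

There is no surviving spouse, so the entire estate passes to Ebele's descendants per capita at each generation.
No one at generation 1 (Dayo, Bankole) is living; moving to the next generation.
At generation 2 (Yetunde, Ifeoma, Chukwudi, Temitope, Gbenga) there are 5 shares of (1)/5 = 1/5 each.
Living: Ifeoma, Chukwudi, Temitope, and Gbenga — each takes 1/5.
Deceased: Yetunde. That 1/5 share is carried to generation 3.
At generation 3 (Kehinde, Zainab, Ronke) there are 3 shares of (1/5)/3 = 1/15 each.
Living: Zainab and Ronke — each takes 1/15.
Deceased: Kehinde. That 1/15 share is carried to generation 4.
At generation 4 (Segun, Morounke, Lanre, Folake) there are 4 shares of (1/15)/4 = 1/60 each.
Living: Segun, Morounke, Lanre, and Folake — each takes 1/60.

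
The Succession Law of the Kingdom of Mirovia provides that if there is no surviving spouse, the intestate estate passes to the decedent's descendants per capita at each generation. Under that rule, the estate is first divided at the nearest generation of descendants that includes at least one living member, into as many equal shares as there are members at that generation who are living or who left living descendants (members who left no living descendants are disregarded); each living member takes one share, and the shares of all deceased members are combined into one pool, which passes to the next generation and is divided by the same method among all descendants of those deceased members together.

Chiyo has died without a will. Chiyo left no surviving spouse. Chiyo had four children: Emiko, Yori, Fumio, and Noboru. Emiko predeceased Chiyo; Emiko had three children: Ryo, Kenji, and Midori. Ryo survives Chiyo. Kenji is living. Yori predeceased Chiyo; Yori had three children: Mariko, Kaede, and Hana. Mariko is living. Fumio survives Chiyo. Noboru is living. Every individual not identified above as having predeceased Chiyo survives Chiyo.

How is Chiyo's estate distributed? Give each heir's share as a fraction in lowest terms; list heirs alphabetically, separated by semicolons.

Fumio 1/4; Hana 1/12; Kaede 1/12; Kenji 1/12; Mariko 1/12; Midori 1/12; Noboru 1/4; Ryo 1/12

There is no surviving spouse, so the entire estate passes to Chiyo's descendants per capita at each generation.
At generation 1 (Emiko, Yori, Fumio, Noboru) there are 4 shares of (1)/4 = 1/4 each.
Living: Fumio and Noboru — each takes 1/4.
Deceased: Emiko and Yori. Their combined 1/2 is pooled and carried to generation 2.
At generation 2 (Ryo, Kenji, Midori, Mariko, Kaede, Hana) there are 6 shares of (1/2)/6 = 1/12 each.
Living: Ryo, Kenji, Midori, Mariko, Kaede, and Hana — each takes 1/12.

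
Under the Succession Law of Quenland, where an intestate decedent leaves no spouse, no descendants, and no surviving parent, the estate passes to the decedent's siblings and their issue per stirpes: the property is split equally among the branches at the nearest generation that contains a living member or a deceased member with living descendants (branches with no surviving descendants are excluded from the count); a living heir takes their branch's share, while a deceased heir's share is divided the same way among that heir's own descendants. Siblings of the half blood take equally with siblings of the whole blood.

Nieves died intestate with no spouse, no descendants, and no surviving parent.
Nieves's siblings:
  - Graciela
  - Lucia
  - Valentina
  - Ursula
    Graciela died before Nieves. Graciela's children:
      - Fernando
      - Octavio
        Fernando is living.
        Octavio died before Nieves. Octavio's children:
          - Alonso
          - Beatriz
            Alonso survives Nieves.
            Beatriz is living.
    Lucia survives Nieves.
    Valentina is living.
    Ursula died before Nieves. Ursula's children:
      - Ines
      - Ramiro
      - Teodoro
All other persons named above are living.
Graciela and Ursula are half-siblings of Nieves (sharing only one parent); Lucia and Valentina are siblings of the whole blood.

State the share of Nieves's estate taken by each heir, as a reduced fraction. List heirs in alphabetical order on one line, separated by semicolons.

No spouse, descendants, or parent survives, so the estate passes to Nieves's siblings per stirpes.
Half-blood and whole-blood siblings take equally under the stated rule.
The estate is divided into 4 equal shares of 1/4 among Graciela, Lucia, Valentina, Ursula.
Graciela predeceased; the 1/4 allotted to Graciela's branch passes to Graciela's issue by representation.
The 1/4 is divided into 2 equal shares of 1/8 among Fernando, Octavio.
Fernando is living and takes 1/8.
Octavio predeceased; the 1/8 allotted to Octavio's branch passes to Octavio's issue by representation.
The 1/8 is divided into 2 equal shares of 1/16 among Alonso, Beatriz.
Alonso is living and takes 1/16.
Beatriz is living and takes 1/16.
Lucia is living and takes 1/4.
Valentina is living and takes 1/4.
Ursula predeceased; the 1/4 allotted to Ursula's branch passes to Ursula's issue by representation.
The 1/4 is divided into 3 equal shares of 1/12 among Ines, Ramiro, Teodoro.
Ines is living and takes 1/12.
Ramiro is living and takes 1/12.
Teodoro is living and takes 1/12.

Alonso 1/16; Beatriz 1/16; Fernando 1/8; Ines 1/12; Lucia 1/4; Ramiro 1/12; Teodoro 1/12; Valentina 1/4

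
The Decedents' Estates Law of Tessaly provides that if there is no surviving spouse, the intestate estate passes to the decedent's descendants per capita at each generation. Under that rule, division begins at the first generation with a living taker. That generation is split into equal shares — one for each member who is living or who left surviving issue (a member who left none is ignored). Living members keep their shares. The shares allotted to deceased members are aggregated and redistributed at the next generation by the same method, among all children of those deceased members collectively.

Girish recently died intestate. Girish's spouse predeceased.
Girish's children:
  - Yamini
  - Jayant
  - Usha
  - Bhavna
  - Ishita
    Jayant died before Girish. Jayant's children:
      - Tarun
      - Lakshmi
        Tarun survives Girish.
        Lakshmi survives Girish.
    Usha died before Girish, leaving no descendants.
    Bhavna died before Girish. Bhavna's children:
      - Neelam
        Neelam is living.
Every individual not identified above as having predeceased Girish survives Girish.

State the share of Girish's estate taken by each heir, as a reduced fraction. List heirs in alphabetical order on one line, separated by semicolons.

Ishita 1/4; Lakshmi 1/6; Neelam 1/6; Tarun 1/6; Yamini 1/4

There is no surviving spouse, so the entire estate passes to Girish's descendants per capita at each generation.
At generation 1 (Yamini, Jayant, Bhavna, Ishita) there are 4 shares of (1)/4 = 1/4 each.
Living: Yamini and Ishita — each takes 1/4.
Deceased: Jayant and Bhavna. Their combined 1/2 is pooled and carried to generation 2.
At generation 2 (Tarun, Lakshmi, Neelam) there are 3 shares of (1/2)/3 = 1/6 each.
Living: Tarun, Lakshmi, and Neelam — each takes 1/6.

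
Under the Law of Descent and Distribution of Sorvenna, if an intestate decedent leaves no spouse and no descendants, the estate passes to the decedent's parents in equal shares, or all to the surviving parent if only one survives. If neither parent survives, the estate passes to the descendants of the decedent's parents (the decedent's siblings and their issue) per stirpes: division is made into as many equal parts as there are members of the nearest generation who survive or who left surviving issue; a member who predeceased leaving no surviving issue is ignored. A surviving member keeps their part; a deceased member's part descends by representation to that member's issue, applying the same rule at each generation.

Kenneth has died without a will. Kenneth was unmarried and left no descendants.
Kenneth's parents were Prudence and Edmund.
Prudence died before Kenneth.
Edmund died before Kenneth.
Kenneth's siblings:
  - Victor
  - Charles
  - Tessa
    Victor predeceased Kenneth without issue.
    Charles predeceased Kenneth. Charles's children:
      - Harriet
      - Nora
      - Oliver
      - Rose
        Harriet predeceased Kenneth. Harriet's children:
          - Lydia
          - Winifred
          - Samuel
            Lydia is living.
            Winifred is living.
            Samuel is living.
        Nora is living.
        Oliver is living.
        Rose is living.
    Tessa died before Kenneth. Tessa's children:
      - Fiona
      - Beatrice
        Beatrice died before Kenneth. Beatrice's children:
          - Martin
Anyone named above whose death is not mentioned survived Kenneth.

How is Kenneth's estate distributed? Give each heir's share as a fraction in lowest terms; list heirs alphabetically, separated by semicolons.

Fiona 1/4; Lydia 1/24; Martin 1/4; Nora 1/8; Oliver 1/8; Rose 1/8; Samuel 1/24; Winifred 1/24

Neither parent survives and there are no descendants, so the estate passes to Kenneth's siblings and their issue per stirpes.
Victor left no surviving issue, so that branch lapses and is disregarded.
The estate is divided into 2 equal shares of 1/2 among Charles, Tessa.
Charles predeceased; the 1/2 allotted to Charles's branch passes to Charles's issue by representation.
The 1/2 is divided into 4 equal shares of 1/8 among Harriet, Nora, Oliver, Rose.
Harriet predeceased; the 1/8 allotted to Harriet's branch passes to Harriet's issue by representation.
The 1/8 is divided into 3 equal shares of 1/24 among Lydia, Winifred, Samuel.
Lydia is living and takes 1/24.
Winifred is living and takes 1/24.
Samuel is living and takes 1/24.
Nora is living and takes 1/8.
Oliver is living and takes 1/8.
Rose is living and takes 1/8.
Tessa predeceased; the 1/2 allotted to Tessa's branch passes to Tessa's issue by representation.
The 1/2 is divided into 2 equal shares of 1/4 among Fiona, Beatrice.
Fiona is living and takes 1/4.
Beatrice predeceased; the 1/4 allotted to Beatrice's branch passes to Beatrice's issue by representation.
Martin is the sole taker at this level and receives the full 1/4.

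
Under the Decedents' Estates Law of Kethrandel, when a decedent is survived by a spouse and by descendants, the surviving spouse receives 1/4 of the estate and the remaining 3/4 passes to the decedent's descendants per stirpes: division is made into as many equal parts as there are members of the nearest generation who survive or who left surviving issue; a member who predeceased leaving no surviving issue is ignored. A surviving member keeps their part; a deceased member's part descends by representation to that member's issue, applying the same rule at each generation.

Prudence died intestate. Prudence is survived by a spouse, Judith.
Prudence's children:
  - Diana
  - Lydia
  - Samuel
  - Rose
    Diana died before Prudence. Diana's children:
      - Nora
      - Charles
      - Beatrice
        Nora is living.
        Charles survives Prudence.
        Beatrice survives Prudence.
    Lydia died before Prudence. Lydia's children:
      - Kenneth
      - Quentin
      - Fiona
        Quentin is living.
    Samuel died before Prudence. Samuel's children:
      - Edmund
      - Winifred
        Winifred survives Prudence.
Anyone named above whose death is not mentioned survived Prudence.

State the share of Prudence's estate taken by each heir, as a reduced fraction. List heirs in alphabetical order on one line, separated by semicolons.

Judith, as surviving spouse, takes 1/4.
The remaining 3/4 passes to Prudence's descendants per stirpes.
The 3/4 is divided into 4 equal shares of 3/16 among Diana, Lydia, Samuel, Rose.
Diana predeceased; the 3/16 allotted to Diana's branch passes to Diana's issue by representation.
The 3/16 is divided into 3 equal shares of 1/16 among Nora, Charles, Beatrice.
Nora is living and takes 1/16.
Charles is living and takes 1/16.
Beatrice is living and takes 1/16.
Lydia predeceased; the 3/16 allotted to Lydia's branch passes to Lydia's issue by representation.
The 3/16 is divided into 3 equal shares of 1/16 among Kenneth, Quentin, Fiona.
Kenneth is living and takes 1/16.
Quentin is living and takes 1/16.
Fiona is living and takes 1/16.
Samuel predeceased; the 3/16 allotted to Samuel's branch passes to Samuel's issue by representation.
The 3/16 is divided into 2 equal shares of 3/32 among Edmund, Winifred.
Edmund is living and takes 3/32.
Winifred is living and takes 3/32.
Rose is living and takes 3/16.

Beatrice 1/16; Charles 1/16; Edmund 3/32; Fiona 1/16; Judith 1/4; Kenneth 1/16; Nora 1/16; Quentin 1/16; Rose 3/16; Winifred 3/32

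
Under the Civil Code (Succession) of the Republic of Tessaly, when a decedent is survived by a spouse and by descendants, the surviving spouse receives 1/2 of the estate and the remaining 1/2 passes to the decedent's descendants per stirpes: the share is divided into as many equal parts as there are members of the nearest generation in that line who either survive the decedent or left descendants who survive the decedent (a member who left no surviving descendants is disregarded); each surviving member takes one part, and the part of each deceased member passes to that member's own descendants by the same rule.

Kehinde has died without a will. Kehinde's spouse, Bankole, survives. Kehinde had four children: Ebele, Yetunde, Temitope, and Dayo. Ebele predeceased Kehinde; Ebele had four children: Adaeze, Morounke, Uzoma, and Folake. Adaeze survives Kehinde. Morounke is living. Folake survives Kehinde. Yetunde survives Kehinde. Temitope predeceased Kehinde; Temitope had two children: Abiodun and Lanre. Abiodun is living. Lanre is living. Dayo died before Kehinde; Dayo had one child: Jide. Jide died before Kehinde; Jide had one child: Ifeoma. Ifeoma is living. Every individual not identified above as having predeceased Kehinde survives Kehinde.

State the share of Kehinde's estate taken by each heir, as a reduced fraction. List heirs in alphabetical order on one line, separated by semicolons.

Bankole, as surviving spouse, takes 1/2.
The remaining 1/2 passes to Kehinde's descendants per stirpes.
The 1/2 is divided into 4 equal shares of 1/8 among Ebele, Yetunde, Temitope, Dayo.
Ebele predeceased; the 1/8 allotted to Ebele's branch passes to Ebele's issue by representation.
The 1/8 is divided into 4 equal shares of 1/32 among Adaeze, Morounke, Uzoma, Folake.
Adaeze is living and takes 1/32.
Morounke is living and takes 1/32.
Uzoma is living and takes 1/32.
Folake is living and takes 1/32.
Yetunde is living and takes 1/8.
Temitope predeceased; the 1/8 allotted to Temitope's branch passes to Temitope's issue by representation.
The 1/8 is divided into 2 equal shares of 1/16 among Abiodun, Lanre.
Abiodun is living and takes 1/16.
Lanre is living and takes 1/16.
Dayo predeceased; the 1/8 allotted to Dayo's branch passes to Dayo's issue by representation.
Jide's line is the sole branch at this level, so the full 1/8 passes to Jide's issue by representation.
Ifeoma is the sole taker at this level and receives the full 1/8.

Abiodun 1/16; Adaeze 1/32; Bankole 1/2; Folake 1/32; Ifeoma 1/8; Lanre 1/16; Morounke 1/32; Uzoma 1/32; Yetunde 1/8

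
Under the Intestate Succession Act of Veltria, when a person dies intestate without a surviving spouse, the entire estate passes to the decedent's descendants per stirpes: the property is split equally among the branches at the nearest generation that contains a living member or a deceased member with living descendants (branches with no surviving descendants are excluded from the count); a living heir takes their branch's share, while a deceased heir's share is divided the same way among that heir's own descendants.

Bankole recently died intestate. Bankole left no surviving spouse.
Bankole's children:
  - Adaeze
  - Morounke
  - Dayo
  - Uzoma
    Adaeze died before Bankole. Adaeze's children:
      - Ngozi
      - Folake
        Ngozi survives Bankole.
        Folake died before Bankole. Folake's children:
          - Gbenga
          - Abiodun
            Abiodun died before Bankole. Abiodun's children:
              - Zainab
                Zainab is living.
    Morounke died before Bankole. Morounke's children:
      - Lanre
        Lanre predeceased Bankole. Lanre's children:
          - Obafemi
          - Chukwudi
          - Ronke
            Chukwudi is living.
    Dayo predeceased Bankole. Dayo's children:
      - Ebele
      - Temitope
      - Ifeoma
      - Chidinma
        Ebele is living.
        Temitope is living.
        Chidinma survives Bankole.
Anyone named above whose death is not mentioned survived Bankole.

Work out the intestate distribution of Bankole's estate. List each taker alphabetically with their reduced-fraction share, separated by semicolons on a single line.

Chidinma 1/16; Chukwudi 1/12; Ebele 1/16; Gbenga 1/16; Ifeoma 1/16; Ngozi 1/8; Obafemi 1/12; Ronke 1/12; Temitope 1/16; Uzoma 1/4; Zainab 1/16

There is no surviving spouse, so the entire estate passes to Bankole's descendants per stirpes.
The estate is divided into 4 equal shares of 1/4 among Adaeze, Morounke, Dayo, Uzoma.
Adaeze predeceased; the 1/4 allotted to Adaeze's branch passes to Adaeze's issue by representation.
The 1/4 is divided into 2 equal shares of 1/8 among Ngozi, Folake.
Ngozi is living and takes 1/8.
Folake predeceased; the 1/8 allotted to Folake's branch passes to Folake's issue by representation.
The 1/8 is divided into 2 equal shares of 1/16 among Gbenga, Abiodun.
Gbenga is living and takes 1/16.
Abiodun predeceased; the 1/16 allotted to Abiodun's branch passes to Abiodun's issue by representation.
Zainab is the sole taker at this level and receives the full 1/16.
Morounke predeceased; the 1/4 allotted to Morounke's branch passes to Morounke's issue by representation.
Lanre's line is the sole branch at this level, so the full 1/4 passes to Lanre's issue by representation.
The 1/4 is divided into 3 equal shares of 1/12 among Obafemi, Chukwudi, Ronke.
Obafemi is living and takes 1/12.
Chukwudi is living and takes 1/12.
Ronke is living and takes 1/12.
Dayo predeceased; the 1/4 allotted to Dayo's branch passes to Dayo's issue by representation.
The 1/4 is divided into 4 equal shares of 1/16 among Ebele, Temitope, Ifeoma, Chidinma.
Ebele is living and takes 1/16.
Temitope is living and takes 1/16.
Ifeoma is living and takes 1/16.
Chidinma is living and takes 1/16.
Uzoma is living and takes 1/4.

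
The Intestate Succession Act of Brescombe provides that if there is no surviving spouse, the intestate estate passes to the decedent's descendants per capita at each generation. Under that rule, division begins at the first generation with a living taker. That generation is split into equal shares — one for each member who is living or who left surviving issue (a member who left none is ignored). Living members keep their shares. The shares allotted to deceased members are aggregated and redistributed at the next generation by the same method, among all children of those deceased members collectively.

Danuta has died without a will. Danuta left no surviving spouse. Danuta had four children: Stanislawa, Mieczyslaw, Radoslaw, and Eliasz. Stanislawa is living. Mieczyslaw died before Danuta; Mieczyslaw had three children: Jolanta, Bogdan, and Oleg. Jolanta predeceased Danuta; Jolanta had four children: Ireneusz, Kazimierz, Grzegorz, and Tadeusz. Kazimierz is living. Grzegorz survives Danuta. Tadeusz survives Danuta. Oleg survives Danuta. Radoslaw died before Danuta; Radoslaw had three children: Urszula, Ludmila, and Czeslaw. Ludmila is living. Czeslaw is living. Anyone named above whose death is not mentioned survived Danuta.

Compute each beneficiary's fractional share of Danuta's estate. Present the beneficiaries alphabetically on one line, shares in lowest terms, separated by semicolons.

Bogdan 1/12; Czeslaw 1/12; Eliasz 1/4; Grzegorz 1/48; Ireneusz 1/48; Kazimierz 1/48; Ludmila 1/12; Oleg 1/12; Stanislawa 1/4; Tadeusz 1/48; Urszula 1/12

There is no surviving spouse, so the entire estate passes to Danuta's descendants per capita at each generation.
At generation 1 (Stanislawa, Mieczyslaw, Radoslaw, Eliasz) there are 4 shares of (1)/4 = 1/4 each.
Living: Stanislawa and Eliasz — each takes 1/4.
Deceased: Mieczyslaw and Radoslaw. Their combined 1/2 is pooled and carried to generation 2.
At generation 2 (Jolanta, Bogdan, Oleg, Urszula, Ludmila, Czeslaw) there are 6 shares of (1/2)/6 = 1/12 each.
Living: Bogdan, Oleg, Urszula, Ludmila, and Czeslaw — each takes 1/12.
Deceased: Jolanta. That 1/12 share is carried to generation 3.
At generation 3 (Ireneusz, Kazimierz, Grzegorz, Tadeusz) there are 4 shares of (1/12)/4 = 1/48 each.
Living: Ireneusz, Kazimierz, Grzegorz, and Tadeusz — each takes 1/48.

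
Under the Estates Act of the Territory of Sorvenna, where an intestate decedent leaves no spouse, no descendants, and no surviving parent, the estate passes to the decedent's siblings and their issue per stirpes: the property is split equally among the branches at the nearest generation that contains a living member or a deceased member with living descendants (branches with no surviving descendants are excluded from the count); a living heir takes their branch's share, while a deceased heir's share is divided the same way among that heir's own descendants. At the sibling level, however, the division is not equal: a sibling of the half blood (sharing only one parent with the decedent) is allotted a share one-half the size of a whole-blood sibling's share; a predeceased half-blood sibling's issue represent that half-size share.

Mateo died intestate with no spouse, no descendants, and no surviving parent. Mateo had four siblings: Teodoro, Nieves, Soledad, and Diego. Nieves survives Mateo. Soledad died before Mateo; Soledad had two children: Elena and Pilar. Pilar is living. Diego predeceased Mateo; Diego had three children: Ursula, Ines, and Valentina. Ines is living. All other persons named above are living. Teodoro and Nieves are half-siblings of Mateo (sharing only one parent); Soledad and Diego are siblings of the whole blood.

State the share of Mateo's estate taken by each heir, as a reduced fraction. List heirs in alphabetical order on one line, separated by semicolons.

Elena 1/6; Ines 1/9; Nieves 1/6; Pilar 1/6; Teodoro 1/6; Ursula 1/9; Valentina 1/9

No spouse, descendants, or parent survives, so the estate passes to Mateo's siblings per stirpes.
Half-blood siblings count for one-half the weight of whole-blood siblings at the initial division.
Dividing 1 in proportion to weights (total weight 3): Teodoro (weight 1/2) → 1/6; Nieves (weight 1/2) → 1/6; Soledad (weight 1) → 1/3; Diego (weight 1) → 1/3.
Teodoro is living and takes 1/6.
Nieves is living and takes 1/6.
Soledad predeceased; the 1/3 allotted to Soledad's branch passes to Soledad's issue by representation.
The 1/3 is divided into 2 equal shares of 1/6 among Elena, Pilar.
Elena is living and takes 1/6.
Pilar is living and takes 1/6.
Diego predeceased; the 1/3 allotted to Diego's branch passes to Diego's issue by representation.
The 1/3 is divided into 3 equal shares of 1/9 among Ursula, Ines, Valentina.
Ursula is living and takes 1/9.
Ines is living and takes 1/9.
Valentina is living and takes 1/9.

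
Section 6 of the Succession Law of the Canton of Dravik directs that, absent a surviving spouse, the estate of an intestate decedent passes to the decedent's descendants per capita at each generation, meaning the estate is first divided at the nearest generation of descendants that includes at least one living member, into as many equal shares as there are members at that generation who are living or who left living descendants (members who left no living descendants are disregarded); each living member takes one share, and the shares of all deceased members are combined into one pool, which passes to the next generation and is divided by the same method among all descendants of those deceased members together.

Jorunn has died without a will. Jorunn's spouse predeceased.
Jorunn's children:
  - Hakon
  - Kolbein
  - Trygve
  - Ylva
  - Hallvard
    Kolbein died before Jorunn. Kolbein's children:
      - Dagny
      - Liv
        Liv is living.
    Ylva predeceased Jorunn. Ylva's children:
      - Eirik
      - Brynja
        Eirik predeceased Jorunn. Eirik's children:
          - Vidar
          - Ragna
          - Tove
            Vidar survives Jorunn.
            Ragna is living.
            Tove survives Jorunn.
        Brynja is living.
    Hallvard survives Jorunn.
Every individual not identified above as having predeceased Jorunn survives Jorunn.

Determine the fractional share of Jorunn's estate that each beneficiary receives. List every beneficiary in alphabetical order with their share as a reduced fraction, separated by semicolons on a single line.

There is no surviving spouse, so the entire estate passes to Jorunn's descendants per capita at each generation.
At generation 1 (Hakon, Kolbein, Trygve, Ylva, Hallvard) there are 5 shares of (1)/5 = 1/5 each.
Living: Hakon, Trygve, and Hallvard — each takes 1/5.
Deceased: Kolbein and Ylva. Their combined 2/5 is pooled and carried to generation 2.
At generation 2 (Dagny, Liv, Eirik, Brynja) there are 4 shares of (2/5)/4 = 1/10 each.
Living: Dagny, Liv, and Brynja — each takes 1/10.
Deceased: Eirik. That 1/10 share is carried to generation 3.
At generation 3 (Vidar, Ragna, Tove) there are 3 shares of (1/10)/3 = 1/30 each.
Living: Vidar, Ragna, and Tove — each takes 1/30.

Brynja 1/10; Dagny 1/10; Hakon 1/5; Hallvard 1/5; Liv 1/10; Ragna 1/30; Tove 1/30; Trygve 1/5; Vidar 1/30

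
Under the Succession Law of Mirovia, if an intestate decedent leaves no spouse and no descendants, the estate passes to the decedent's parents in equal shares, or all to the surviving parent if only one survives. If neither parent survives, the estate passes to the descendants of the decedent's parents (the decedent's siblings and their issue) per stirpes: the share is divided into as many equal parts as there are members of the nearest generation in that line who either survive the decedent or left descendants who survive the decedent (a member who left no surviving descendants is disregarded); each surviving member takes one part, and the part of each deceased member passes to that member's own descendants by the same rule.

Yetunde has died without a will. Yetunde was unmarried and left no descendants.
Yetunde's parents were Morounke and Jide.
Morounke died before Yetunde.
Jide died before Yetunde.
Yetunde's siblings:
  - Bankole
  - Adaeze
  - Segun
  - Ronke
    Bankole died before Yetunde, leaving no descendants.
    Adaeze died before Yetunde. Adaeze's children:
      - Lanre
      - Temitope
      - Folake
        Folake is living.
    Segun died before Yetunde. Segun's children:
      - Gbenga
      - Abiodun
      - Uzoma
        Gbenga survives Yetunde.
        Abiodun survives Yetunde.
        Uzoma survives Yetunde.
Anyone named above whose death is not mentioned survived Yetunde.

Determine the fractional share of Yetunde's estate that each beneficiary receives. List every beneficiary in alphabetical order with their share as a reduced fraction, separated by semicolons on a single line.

Abiodun 1/9; Folake 1/9; Gbenga 1/9; Lanre 1/9; Ronke 1/3; Temitope 1/9; Uzoma 1/9

Neither parent survives and there are no descendants, so the estate passes to Yetunde's siblings and their issue per stirpes.
Bankole left no surviving issue, so that branch lapses and is disregarded.
The estate is divided into 3 equal shares of 1/3 among Adaeze, Segun, Ronke.
Adaeze predeceased; the 1/3 allotted to Adaeze's branch passes to Adaeze's issue by representation.
The 1/3 is divided into 3 equal shares of 1/9 among Lanre, Temitope, Folake.
Lanre is living and takes 1/9.
Temitope is living and takes 1/9.
Folake is living and takes 1/9.
Segun predeceased; the 1/3 allotted to Segun's branch passes to Segun's issue by representation.
The 1/3 is divided into 3 equal shares of 1/9 among Gbenga, Abiodun, Uzoma.
Gbenga is living and takes 1/9.
Abiodun is living and takes 1/9.
Uzoma is living and takes 1/9.
Ronke is living and takes 1/3.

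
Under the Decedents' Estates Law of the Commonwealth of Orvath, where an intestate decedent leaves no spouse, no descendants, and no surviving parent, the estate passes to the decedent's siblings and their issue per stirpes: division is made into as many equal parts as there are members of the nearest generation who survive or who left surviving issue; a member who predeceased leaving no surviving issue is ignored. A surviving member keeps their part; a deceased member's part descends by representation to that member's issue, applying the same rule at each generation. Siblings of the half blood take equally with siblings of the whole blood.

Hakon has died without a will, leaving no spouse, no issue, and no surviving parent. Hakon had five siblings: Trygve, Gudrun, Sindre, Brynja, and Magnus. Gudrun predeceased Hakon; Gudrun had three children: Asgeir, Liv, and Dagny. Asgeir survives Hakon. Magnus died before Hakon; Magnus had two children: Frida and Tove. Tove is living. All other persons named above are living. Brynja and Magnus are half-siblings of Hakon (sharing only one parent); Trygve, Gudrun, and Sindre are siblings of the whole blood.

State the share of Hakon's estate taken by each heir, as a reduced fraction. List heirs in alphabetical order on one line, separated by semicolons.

Asgeir 1/15; Brynja 1/5; Dagny 1/15; Frida 1/10; Liv 1/15; Sindre 1/5; Tove 1/10; Trygve 1/5

No spouse, descendants, or parent survives, so the estate passes to Hakon's siblings per stirpes.
Half-blood and whole-blood siblings take equally under the stated rule.
The estate is divided into 5 equal shares of 1/5 among Trygve, Gudrun, Sindre, Brynja, Magnus.
Trygve is living and takes 1/5.
Gudrun predeceased; the 1/5 allotted to Gudrun's branch passes to Gudrun's issue by representation.
The 1/5 is divided into 3 equal shares of 1/15 among Asgeir, Liv, Dagny.
Asgeir is living and takes 1/15.
Liv is living and takes 1/15.
Dagny is living and takes 1/15.
Sindre is living and takes 1/5.
Brynja is living and takes 1/5.
Magnus predeceased; the 1/5 allotted to Magnus's branch passes to Magnus's issue by representation.
The 1/5 is divided into 2 equal shares of 1/10 among Frida, Tove.
Frida is living and takes 1/10.
Tove is living and takes 1/10.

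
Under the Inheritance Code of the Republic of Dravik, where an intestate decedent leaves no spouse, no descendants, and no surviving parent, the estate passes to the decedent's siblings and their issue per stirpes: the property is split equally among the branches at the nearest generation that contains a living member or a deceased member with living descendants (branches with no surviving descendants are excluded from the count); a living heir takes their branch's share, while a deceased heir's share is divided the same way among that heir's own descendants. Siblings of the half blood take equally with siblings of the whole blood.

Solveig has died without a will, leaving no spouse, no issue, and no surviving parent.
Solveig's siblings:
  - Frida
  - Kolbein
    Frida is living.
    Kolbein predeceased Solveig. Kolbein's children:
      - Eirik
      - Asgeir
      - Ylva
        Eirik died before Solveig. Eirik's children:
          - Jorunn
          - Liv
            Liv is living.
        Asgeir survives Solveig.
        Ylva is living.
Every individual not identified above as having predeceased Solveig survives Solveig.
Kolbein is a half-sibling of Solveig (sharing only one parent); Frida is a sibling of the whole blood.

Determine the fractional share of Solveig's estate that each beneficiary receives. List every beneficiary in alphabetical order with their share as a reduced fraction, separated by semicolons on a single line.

Asgeir 1/6; Frida 1/2; Jorunn 1/12; Liv 1/12; Ylva 1/6

No spouse, descendants, or parent survives, so the estate passes to Solveig's siblings per stirpes.
Half-blood and whole-blood siblings take equally under the stated rule.
The estate is divided into 2 equal shares of 1/2 among Frida, Kolbein.
Frida is living and takes 1/2.
Kolbein predeceased; the 1/2 allotted to Kolbein's branch passes to Kolbein's issue by representation.
The 1/2 is divided into 3 equal shares of 1/6 among Eirik, Asgeir, Ylva.
Eirik predeceased; the 1/6 allotted to Eirik's branch passes to Eirik's issue by representation.
The 1/6 is divided into 2 equal shares of 1/12 among Jorunn, Liv.
Jorunn is living and takes 1/12.
Liv is living and takes 1/12.
Asgeir is living and takes 1/6.
Ylva is living and takes 1/6.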